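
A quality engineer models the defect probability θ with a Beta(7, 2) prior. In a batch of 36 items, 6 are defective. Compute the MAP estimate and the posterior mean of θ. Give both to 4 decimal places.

MAP: 0.2791. Posterior mean: 0.2889.

Posterior: Beta(7+6, 2+30) = Beta(13, 32).
Mode = (13−1)/(13+32−2) = 12/43 = 0.2791.
Mean = 13/(13+32) = 13/45 = 0.2889.
The posterior is right-skewed, so the mean exceeds the mode.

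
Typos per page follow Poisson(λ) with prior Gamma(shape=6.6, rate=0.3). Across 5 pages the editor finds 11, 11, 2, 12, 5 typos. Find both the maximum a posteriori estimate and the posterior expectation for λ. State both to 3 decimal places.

λ_MAP = 8.792, E[λ|data] = 8.981

Σ counts = 41. Posterior: Gamma(shape = 6.6+41 = 47.6, rate = 0.3+5 = 5.3).
Mode = (α−1)/β = 46.6/5.3 = 8.792.
Mean = α/β = 47.6/5.3 = 8.981.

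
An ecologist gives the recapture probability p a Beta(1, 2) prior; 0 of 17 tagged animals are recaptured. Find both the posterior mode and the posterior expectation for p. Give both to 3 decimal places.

MAP = 0.000; posterior mean = 0.050

Posterior: Beta(1+0, 2+17) = Beta(1, 19).
Since α = 1 ≤ 1 and β > 1, the Beta density is monotone decreasing on [0,1]; the mode is at 0.
Mean = 1/(1+19) = 0.050.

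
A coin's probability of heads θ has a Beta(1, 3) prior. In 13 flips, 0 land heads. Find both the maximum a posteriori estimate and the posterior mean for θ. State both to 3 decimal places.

MAP = 0.000, posterior mean = 0.059

Posterior: Beta(1+0, 3+13) = Beta(1, 16).
Since α = 1 ≤ 1 and β > 1, the Beta density is monotone decreasing on [0,1]; the mode is at 0.
Mean = 1/(1+16) = 0.059.
The posterior is right-skewed, so the mean exceeds the mode.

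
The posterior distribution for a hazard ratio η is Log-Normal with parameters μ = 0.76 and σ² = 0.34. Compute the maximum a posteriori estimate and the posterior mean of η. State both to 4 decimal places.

maximum a posteriori estimate = 1.5220, posterior mean = 2.5345

Mode = exp(μ − σ²) = exp(0.42) = 1.5220.
Mean = exp(μ + σ²/2) = exp(0.930) = 2.5345.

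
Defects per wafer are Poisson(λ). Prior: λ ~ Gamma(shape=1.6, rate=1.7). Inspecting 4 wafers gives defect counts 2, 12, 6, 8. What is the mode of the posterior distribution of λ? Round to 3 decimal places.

Σ counts = 28. Posterior: Gamma(shape = 1.6+28 = 29.6, rate = 1.7+4 = 5.7).
Mode = (α−1)/β = 28.6/5.7 = 5.018.
Mean = α/β = 29.6/5.7 = 5.193.
This is the posterior mode — the MAP estimate.

5.018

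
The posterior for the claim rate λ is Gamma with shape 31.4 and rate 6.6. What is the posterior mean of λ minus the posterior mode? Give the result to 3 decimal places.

Mode = (α−1)/β = 30.4/6.6 = 4.606.
Mean = α/β = 31.4/6.6 = 4.758.
Difference = 4.758 − 4.606 = 0.152.

0.152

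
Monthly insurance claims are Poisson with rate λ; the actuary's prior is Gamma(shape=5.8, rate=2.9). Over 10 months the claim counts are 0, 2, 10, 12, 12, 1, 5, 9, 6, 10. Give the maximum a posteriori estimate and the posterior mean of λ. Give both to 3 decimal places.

λ_MAP = 5.566, E[λ|data] = 5.643

Σ counts = 67. Posterior: Gamma(shape = 5.8+67 = 72.8, rate = 2.9+10 = 12.9).
Mode = (α−1)/β = 71.8/12.9 = 5.566.
Mean = α/β = 72.8/12.9 = 5.643.
The posterior is right-skewed, so the mean exceeds the mode.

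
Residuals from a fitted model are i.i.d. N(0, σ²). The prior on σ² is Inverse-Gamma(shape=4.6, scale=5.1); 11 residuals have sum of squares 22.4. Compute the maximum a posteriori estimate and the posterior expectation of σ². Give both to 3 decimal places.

Posterior: Inverse-Gamma(shape = 4.6+11/2 = 10.1, scale = 5.1+22.4/2 = 16.3).
Mode = β/(α+1) = 16.3/11.1 = 1.468.
Mean = β/(α−1) = 16.3/9.1 = 1.791.
The mean is pulled above the mode by the posterior's right skew.

maximum a posteriori estimate = 1.468, posterior expectation = 1.791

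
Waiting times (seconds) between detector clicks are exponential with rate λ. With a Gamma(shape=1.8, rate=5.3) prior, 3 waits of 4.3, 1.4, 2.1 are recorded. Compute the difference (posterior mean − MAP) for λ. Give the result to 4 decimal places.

0.0763

Σ times = 7.8. Posterior: Gamma(shape = 1.8+3 = 4.8, rate = 5.3+7.8 = 13.1).
Mode = (α−1)/β = 3.8/13.1 = 0.2901.
Mean = α/β = 4.8/13.1 = 0.3664.
Difference = 0.3664 − 0.2901 = 0.0763.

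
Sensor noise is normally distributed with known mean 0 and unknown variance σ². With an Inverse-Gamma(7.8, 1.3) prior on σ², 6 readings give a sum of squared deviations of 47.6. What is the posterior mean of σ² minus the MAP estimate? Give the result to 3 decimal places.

0.434

Posterior: Inverse-Gamma(shape = 7.8+6/2 = 10.8, scale = 1.3+47.6/2 = 25.1).
Mode = β/(α+1) = 25.1/11.8 = 2.127.
Mean = β/(α−1) = 25.1/9.8 = 2.561.
Difference = 2.561 − 2.127 = 0.434.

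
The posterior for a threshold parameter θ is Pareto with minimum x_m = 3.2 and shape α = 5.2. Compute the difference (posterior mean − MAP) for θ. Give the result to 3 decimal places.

The Pareto density is strictly decreasing on [x_m, ∞), so the mode is x_m = 3.200.
Mean = α·x_m/(α−1) = 5.2·3.2/4.2 = 3.962.
Difference = 3.962 − 3.200 = 0.762.
The posterior is right-skewed, so the mean exceeds the mode.

0.762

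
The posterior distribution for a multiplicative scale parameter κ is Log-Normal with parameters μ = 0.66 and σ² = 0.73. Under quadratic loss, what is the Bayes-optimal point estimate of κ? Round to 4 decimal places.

2.7871

Mode = exp(μ − σ²) = exp(-0.07) = 0.9324.
Mean = exp(μ + σ²/2) = exp(1.025) = 2.7871.
Quadratic loss ⇒ the optimal estimator is the posterior mean.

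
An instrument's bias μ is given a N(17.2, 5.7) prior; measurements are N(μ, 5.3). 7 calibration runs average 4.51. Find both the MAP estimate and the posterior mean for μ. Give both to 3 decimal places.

MAP: 5.998. Posterior mean: 5.998.

Posterior for μ is Normal. Precision-weighted mean: (1/5.7·17.2 + 7/5.3·4.51) / (1/5.7 + 7/5.3) = 5.998.
A Normal posterior is symmetric, so mode = mean.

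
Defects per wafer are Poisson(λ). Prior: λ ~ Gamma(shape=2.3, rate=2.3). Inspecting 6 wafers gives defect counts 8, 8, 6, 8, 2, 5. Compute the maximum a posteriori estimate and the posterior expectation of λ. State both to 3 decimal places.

Σ counts = 37. Posterior: Gamma(shape = 2.3+37 = 39.3, rate = 2.3+6 = 8.3).
Mode = (α−1)/β = 38.3/8.3 = 4.614.
Mean = α/β = 39.3/8.3 = 4.735.

maximum a posteriori estimate = 4.614, posterior expectation = 4.735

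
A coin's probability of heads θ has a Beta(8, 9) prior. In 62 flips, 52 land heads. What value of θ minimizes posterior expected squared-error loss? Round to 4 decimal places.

Posterior: Beta(8+52, 9+10) = Beta(60, 19).
Mode = (60−1)/(60+19−2) = 59/77 = 0.7662.
Mean = 60/(60+19) = 60/79 = 0.7595.
Squared-error loss ⇒ the optimal estimator is the posterior mean.

0.7595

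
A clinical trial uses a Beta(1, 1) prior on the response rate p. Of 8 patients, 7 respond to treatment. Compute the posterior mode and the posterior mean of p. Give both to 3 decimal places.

posterior mode = 0.875, posterior mean = 0.800

Posterior: Beta(1+7, 1+1) = Beta(8, 2).
Mode = (8−1)/(8+2−2) = 7/8 = 0.875.
Mean = 8/(8+2) = 8/10 = 0.800.
The mean is pulled below the mode by the posterior's left skew.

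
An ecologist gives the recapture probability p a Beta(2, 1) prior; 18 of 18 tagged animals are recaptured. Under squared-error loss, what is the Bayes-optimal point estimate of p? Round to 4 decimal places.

Posterior: Beta(2+18, 1+0) = Beta(20, 1).
Since β = 1 ≤ 1 and α > 1, the Beta density is monotone increasing on [0,1]; the mode is at 1.
Mean = 20/(20+1) = 0.9524.
Squared-error loss ⇒ the optimal estimator is the posterior mean.

0.9524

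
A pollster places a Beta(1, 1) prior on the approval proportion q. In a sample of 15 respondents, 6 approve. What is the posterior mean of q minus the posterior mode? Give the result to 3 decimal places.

Posterior: Beta(1+6, 1+9) = Beta(7, 10).
Mode = (7−1)/(7+10−2) = 6/15 = 0.400.
With a flat prior the MAP equals the MLE, 6/15.
Mean = 7/(7+10) = 7/17 = 0.412.
Difference = 0.412 − 0.400 = 0.012.

0.012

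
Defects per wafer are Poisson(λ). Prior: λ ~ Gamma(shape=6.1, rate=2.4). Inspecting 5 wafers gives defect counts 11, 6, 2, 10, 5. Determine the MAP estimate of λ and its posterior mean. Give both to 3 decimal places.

MAP = 5.284; posterior mean = 5.419

Σ counts = 34. Posterior: Gamma(shape = 6.1+34 = 40.1, rate = 2.4+5 = 7.4).
Mode = (α−1)/β = 39.1/7.4 = 5.284.
Mean = α/β = 40.1/7.4 = 5.419.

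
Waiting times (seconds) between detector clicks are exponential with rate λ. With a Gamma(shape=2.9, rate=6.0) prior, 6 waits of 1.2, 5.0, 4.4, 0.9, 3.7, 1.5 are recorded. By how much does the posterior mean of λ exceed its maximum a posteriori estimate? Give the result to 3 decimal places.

0.044

Σ times = 16.7. Posterior: Gamma(shape = 2.9+6 = 8.9, rate = 6.0+16.7 = 22.7).
Mode = (α−1)/β = 7.9/22.7 = 0.348.
Mean = α/β = 8.9/22.7 = 0.392.
Difference = 0.392 − 0.348 = 0.044.
The mean is pulled above the mode by the posterior's right skew.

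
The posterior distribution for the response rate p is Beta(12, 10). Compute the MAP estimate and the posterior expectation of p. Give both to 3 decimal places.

Mode = (12−1)/(12+10−2) = 11/20 = 0.550.
Mean = 12/(12+10) = 12/22 = 0.545.

p_MAP = 0.550, E[p|data] = 0.545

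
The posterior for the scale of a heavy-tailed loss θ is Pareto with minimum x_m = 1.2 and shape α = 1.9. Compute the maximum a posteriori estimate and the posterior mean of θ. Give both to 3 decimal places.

The Pareto density is strictly decreasing on [x_m, ∞), so the mode is x_m = 1.200.
Mean = α·x_m/(α−1) = 1.9·1.2/0.9 = 2.533.
Right-skewed posterior ⇒ mode < mean.

MAP: 1.200. Posterior mean: 2.533.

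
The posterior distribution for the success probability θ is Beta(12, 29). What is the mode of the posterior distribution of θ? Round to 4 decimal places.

0.2821

Mode = (12−1)/(12+29−2) = 11/39 = 0.2821.
Mean = 12/(12+29) = 12/41 = 0.2927.
This is the posterior mode — the MAP estimate.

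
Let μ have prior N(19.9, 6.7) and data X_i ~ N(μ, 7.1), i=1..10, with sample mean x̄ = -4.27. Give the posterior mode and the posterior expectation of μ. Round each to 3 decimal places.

μ_MAP = -1.954, E[μ|data] = -1.954

Posterior for μ is Normal. Precision-weighted mean: (1/6.7·19.9 + 10/7.1·-4.27) / (1/6.7 + 10/7.1) = -1.954.
A Normal posterior is symmetric, so mode = mean.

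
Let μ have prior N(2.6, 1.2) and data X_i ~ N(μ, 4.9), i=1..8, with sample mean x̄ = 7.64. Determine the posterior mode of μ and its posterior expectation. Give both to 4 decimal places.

Posterior for μ is Normal. Precision-weighted mean: (1/1.2·2.6 + 8/4.9·7.64) / (1/1.2 + 8/4.9) = 5.9368.
A Normal posterior is symmetric, so mode = mean.

MAP = 5.9368; posterior mean = 5.9368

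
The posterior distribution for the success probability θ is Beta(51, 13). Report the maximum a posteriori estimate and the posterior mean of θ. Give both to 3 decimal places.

MAP: 0.806. Posterior mean: 0.797.

Mode = (51−1)/(51+13−2) = 50/62 = 0.806.
Mean = 51/(51+13) = 51/64 = 0.797.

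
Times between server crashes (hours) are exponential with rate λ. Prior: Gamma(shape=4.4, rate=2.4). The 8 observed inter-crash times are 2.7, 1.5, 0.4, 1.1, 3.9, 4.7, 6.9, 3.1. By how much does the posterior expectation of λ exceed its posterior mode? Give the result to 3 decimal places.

0.037

Σ times = 24.3. Posterior: Gamma(shape = 4.4+8 = 12.4, rate = 2.4+24.3 = 26.7).
Mode = (α−1)/β = 11.4/26.7 = 0.427.
Mean = α/β = 12.4/26.7 = 0.464.
Difference = 0.464 − 0.427 = 0.037.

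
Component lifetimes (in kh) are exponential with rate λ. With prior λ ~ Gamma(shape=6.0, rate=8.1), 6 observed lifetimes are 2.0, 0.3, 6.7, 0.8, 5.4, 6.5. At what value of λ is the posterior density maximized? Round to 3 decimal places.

0.369

Σ times = 21.7. Posterior: Gamma(shape = 6.0+6 = 12.0, rate = 8.1+21.7 = 29.8).
Mode = (α−1)/β = 11.0/29.8 = 0.369.
Mean = α/β = 12.0/29.8 = 0.403.
This is the posterior mode — the MAP estimate.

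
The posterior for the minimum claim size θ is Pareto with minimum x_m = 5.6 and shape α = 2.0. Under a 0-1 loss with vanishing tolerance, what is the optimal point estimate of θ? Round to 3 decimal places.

The Pareto density is strictly decreasing on [x_m, ∞), so the mode is x_m = 5.600.
Mean = α·x_m/(α−1) = 2.0·5.6/1.0 = 11.200.
This is the posterior mode — the MAP estimate.

5.600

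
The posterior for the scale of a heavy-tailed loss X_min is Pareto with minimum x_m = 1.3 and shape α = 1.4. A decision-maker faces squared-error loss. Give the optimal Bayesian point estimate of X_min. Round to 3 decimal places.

4.550

The Pareto density is strictly decreasing on [x_m, ∞), so the mode is x_m = 1.300.
Mean = α·x_m/(α−1) = 1.4·1.3/0.4 = 4.550.
Squared-error loss ⇒ the optimal estimator is the posterior mean.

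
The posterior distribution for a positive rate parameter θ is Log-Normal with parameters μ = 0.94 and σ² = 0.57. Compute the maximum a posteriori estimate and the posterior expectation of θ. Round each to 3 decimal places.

MAP = 1.448, posterior mean = 3.404

Mode = exp(μ − σ²) = exp(0.37) = 1.448.
Mean = exp(μ + σ²/2) = exp(1.225) = 3.404.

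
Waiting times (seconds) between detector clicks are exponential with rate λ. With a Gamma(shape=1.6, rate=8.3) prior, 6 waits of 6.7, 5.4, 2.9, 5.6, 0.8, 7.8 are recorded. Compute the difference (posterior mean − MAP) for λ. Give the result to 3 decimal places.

Σ times = 29.2. Posterior: Gamma(shape = 1.6+6 = 7.6, rate = 8.3+29.2 = 37.5).
Mode = (α−1)/β = 6.6/37.5 = 0.176.
Mean = α/β = 7.6/37.5 = 0.203.
Difference = 0.203 − 0.176 = 0.027.

0.027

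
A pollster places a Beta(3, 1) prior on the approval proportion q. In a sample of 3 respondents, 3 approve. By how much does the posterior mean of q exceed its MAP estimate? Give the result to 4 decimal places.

-0.1429

Posterior: Beta(3+3, 1+0) = Beta(6, 1).
Since β = 1 ≤ 1 and α > 1, the Beta density is monotone increasing on [0,1]; the mode is at 1.
Mean = 6/(6+1) = 0.8571.
Difference = 0.8571 − 1.0000 = -0.1429.
The mean is pulled below the mode by the posterior's left skew.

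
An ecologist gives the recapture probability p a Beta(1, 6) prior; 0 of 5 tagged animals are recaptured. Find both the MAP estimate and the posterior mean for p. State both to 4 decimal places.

MAP: 0.0000. Posterior mean: 0.0833.

Posterior: Beta(1+0, 6+5) = Beta(1, 11).
Since α = 1 ≤ 1 and β > 1, the Beta density is monotone decreasing on [0,1]; the mode is at 0.
Mean = 1/(1+11) = 0.0833.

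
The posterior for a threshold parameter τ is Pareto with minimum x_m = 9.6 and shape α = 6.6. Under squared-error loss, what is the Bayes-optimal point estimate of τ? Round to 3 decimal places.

11.314

The Pareto density is strictly decreasing on [x_m, ∞), so the mode is x_m = 9.600.
Mean = α·x_m/(α−1) = 6.6·9.6/5.6 = 11.314.
Squared-error loss ⇒ the optimal estimator is the posterior mean.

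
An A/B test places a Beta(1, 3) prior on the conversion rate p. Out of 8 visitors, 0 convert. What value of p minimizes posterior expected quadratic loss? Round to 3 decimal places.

0.083

Posterior: Beta(1+0, 3+8) = Beta(1, 11).
Since α = 1 ≤ 1 and β > 1, the Beta density is monotone decreasing on [0,1]; the mode is at 0.
Mean = 1/(1+11) = 0.083.
Quadratic loss ⇒ the optimal estimator is the posterior mean.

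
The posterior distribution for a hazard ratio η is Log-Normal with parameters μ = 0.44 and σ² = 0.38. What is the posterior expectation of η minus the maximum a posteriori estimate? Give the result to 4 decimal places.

0.8158

Mode = exp(μ − σ²) = exp(0.06) = 1.0618.
Mean = exp(μ + σ²/2) = exp(0.630) = 1.8776.
Difference = 1.8776 − 1.0618 = 0.8158.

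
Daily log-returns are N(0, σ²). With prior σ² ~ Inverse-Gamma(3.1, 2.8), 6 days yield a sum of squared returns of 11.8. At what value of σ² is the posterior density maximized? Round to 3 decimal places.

1.225

Posterior: Inverse-Gamma(shape = 3.1+6/2 = 6.1, scale = 2.8+11.8/2 = 8.7).
Mode = β/(α+1) = 8.7/7.1 = 1.225.
Mean = β/(α−1) = 8.7/5.1 = 1.706.
This is the posterior mode — the MAP estimate.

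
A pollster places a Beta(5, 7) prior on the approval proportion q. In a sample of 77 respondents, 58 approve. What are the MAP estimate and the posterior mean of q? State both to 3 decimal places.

q_MAP = 0.713, E[q|data] = 0.708

Posterior: Beta(5+58, 7+19) = Beta(63, 26).
Mode = (63−1)/(63+26−2) = 62/87 = 0.713.
Mean = 63/(63+26) = 63/89 = 0.708.
The posterior is left-skewed, so the mode exceeds the mean.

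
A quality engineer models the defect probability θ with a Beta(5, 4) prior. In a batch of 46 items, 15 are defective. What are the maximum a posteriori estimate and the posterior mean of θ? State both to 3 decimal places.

Posterior: Beta(5+15, 4+31) = Beta(20, 35).
Mode = (20−1)/(20+35−2) = 19/53 = 0.358.
Mean = 20/(20+35) = 20/55 = 0.364.

MAP = 0.358; posterior mean = 0.364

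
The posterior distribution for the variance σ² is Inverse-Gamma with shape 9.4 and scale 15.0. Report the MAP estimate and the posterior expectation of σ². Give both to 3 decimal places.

MAP = 1.442; posterior mean = 1.786

Mode = β/(α+1) = 15.0/10.4 = 1.442.
Mean = β/(α−1) = 15.0/8.4 = 1.786.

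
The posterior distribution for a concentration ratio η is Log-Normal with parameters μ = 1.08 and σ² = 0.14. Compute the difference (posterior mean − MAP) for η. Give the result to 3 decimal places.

Mode = exp(μ − σ²) = exp(0.94) = 2.560.
Mean = exp(μ + σ²/2) = exp(1.150) = 3.158.
Difference = 3.158 − 2.560 = 0.598.
The posterior is right-skewed, so the mean exceeds the mode.

0.598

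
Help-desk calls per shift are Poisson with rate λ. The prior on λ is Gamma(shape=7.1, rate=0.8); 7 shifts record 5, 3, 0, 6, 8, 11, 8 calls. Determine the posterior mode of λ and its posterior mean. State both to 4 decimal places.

MAP: 6.0385. Posterior mean: 6.1667.

Σ counts = 41. Posterior: Gamma(shape = 7.1+41 = 48.1, rate = 0.8+7 = 7.8).
Mode = (α−1)/β = 47.1/7.8 = 6.0385.
Mean = α/β = 48.1/7.8 = 6.1667.
Mean > mode: the posterior has a right tail.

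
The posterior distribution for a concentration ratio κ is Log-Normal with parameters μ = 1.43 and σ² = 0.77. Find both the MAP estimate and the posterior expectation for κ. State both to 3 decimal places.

Mode = exp(μ − σ²) = exp(0.66) = 1.935.
Mean = exp(μ + σ²/2) = exp(1.815) = 6.141.
Mean > mode: the posterior has a right tail.

MAP: 1.935. Posterior mean: 6.141.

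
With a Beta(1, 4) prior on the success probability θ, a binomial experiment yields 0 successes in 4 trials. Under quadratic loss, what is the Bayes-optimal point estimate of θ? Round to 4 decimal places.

0.1111

Posterior: Beta(1+0, 4+4) = Beta(1, 8).
Since α = 1 ≤ 1 and β > 1, the Beta density is monotone decreasing on [0,1]; the mode is at 0.
Mean = 1/(1+8) = 0.1111.
Quadratic loss ⇒ the optimal estimator is the posterior mean.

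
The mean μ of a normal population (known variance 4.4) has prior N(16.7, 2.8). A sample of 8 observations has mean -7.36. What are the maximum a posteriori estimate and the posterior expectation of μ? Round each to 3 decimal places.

μ_MAP = -3.410, E[μ|data] = -3.410

Posterior for μ is Normal. Precision-weighted mean: (1/2.8·16.7 + 8/4.4·-7.36) / (1/2.8 + 8/4.4) = -3.410.
A Normal posterior is symmetric, so mode = mean.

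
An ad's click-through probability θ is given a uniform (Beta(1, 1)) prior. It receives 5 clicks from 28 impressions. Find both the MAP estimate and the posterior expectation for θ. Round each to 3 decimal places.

Posterior: Beta(1+5, 1+23) = Beta(6, 24).
Mode = (6−1)/(6+24−2) = 5/28 = 0.179.
With a flat prior the MAP equals the MLE, 5/28.
Mean = 6/(6+24) = 6/30 = 0.200.

MAP = 0.179; posterior mean = 0.200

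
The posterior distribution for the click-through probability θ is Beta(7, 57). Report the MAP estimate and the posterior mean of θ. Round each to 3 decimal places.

Mode = (7−1)/(7+57−2) = 6/62 = 0.097.
Mean = 7/(7+57) = 7/64 = 0.109.

MAP: 0.097. Posterior mean: 0.109.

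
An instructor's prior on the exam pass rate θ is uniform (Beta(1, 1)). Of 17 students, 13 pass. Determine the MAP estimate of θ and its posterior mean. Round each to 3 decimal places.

Posterior: Beta(1+13, 1+4) = Beta(14, 5).
Mode = (14−1)/(14+5−2) = 13/17 = 0.765.
Mean = 14/(14+5) = 14/19 = 0.737.
The mean is pulled below the mode by the posterior's left skew.

MAP estimate = 0.765, posterior mean = 0.737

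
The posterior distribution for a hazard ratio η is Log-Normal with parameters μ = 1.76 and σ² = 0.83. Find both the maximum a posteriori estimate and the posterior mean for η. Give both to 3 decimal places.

MAP: 2.535. Posterior mean: 8.802.

Mode = exp(μ − σ²) = exp(0.93) = 2.535.
Mean = exp(μ + σ²/2) = exp(2.175) = 8.802.
The mean is pulled above the mode by the posterior's right skew.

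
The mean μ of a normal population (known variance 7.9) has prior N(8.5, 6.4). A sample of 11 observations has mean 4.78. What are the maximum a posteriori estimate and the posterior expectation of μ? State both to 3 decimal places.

Posterior for μ is Normal. Precision-weighted mean: (1/6.4·8.5 + 11/7.9·4.78) / (1/6.4 + 11/7.9) = 5.155.
A Normal posterior is symmetric, so mode = mean.

MAP = 5.155; posterior mean = 5.155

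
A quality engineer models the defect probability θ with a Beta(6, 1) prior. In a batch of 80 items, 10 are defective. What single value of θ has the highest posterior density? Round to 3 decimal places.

Posterior: Beta(6+10, 1+70) = Beta(16, 71).
Mode = (16−1)/(16+71−2) = 15/85 = 0.176.
Mean = 16/(16+71) = 16/87 = 0.184.
This is the posterior mode — the MAP estimate.

0.176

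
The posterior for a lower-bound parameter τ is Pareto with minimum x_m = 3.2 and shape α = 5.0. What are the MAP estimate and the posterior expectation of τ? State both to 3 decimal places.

The Pareto density is strictly decreasing on [x_m, ∞), so the mode is x_m = 3.200.
Mean = α·x_m/(α−1) = 5.0·3.2/4.0 = 4.000.

MAP: 3.200. Posterior mean: 4.000.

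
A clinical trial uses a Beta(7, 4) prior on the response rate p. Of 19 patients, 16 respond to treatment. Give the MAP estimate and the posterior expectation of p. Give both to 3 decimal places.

Posterior: Beta(7+16, 4+3) = Beta(23, 7).
Mode = (23−1)/(23+7−2) = 22/28 = 0.786.
Mean = 23/(23+7) = 23/30 = 0.767.
The mean is pulled below the mode by the posterior's left skew.

MAP = 0.786; posterior mean = 0.767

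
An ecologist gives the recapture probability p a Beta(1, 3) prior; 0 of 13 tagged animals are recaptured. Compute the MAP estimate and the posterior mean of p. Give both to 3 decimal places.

MAP: 0.000. Posterior mean: 0.059.

Posterior: Beta(1+0, 3+13) = Beta(1, 16).
Since α = 1 ≤ 1 and β > 1, the Beta density is monotone decreasing on [0,1]; the mode is at 0.
Mean = 1/(1+16) = 0.059.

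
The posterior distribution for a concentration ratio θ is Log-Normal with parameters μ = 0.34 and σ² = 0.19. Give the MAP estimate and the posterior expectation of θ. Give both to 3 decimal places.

θ_MAP = 1.162, E[θ|data] = 1.545

Mode = exp(μ − σ²) = exp(0.15) = 1.162.
Mean = exp(μ + σ²/2) = exp(0.435) = 1.545.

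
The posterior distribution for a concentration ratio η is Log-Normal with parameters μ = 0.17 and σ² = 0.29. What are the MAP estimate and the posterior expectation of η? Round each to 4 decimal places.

Mode = exp(μ − σ²) = exp(-0.12) = 0.8869.
Mean = exp(μ + σ²/2) = exp(0.315) = 1.3703.
Mean > mode: the posterior has a right tail.

MAP = 0.8869; posterior mean = 1.3703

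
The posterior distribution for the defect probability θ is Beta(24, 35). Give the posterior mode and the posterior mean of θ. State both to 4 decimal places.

Mode = (24−1)/(24+35−2) = 23/57 = 0.4035.
Mean = 24/(24+35) = 24/59 = 0.4068.

MAP: 0.4035. Posterior mean: 0.4068.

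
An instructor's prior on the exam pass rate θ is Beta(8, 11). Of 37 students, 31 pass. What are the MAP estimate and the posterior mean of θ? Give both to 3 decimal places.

Posterior: Beta(8+31, 11+6) = Beta(39, 17).
Mode = (39−1)/(39+17−2) = 38/54 = 0.704.
Mean = 39/(39+17) = 39/56 = 0.696.
The mean is pulled below the mode by the posterior's left skew.

MAP = 0.704, posterior mean = 0.696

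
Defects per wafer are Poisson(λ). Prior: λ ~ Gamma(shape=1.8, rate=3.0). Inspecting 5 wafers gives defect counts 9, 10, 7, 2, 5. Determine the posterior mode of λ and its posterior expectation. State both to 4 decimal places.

MAP = 4.2250; posterior mean = 4.3500

Σ counts = 33. Posterior: Gamma(shape = 1.8+33 = 34.8, rate = 3.0+5 = 8.0).
Mode = (α−1)/β = 33.8/8.0 = 4.2250.
Mean = α/β = 34.8/8.0 = 4.3500.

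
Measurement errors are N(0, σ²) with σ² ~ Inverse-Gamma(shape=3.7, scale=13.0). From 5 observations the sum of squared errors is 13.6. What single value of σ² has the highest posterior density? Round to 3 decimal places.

Posterior: Inverse-Gamma(shape = 3.7+5/2 = 6.2, scale = 13.0+13.6/2 = 19.8).
Mode = β/(α+1) = 19.8/7.2 = 2.750.
Mean = β/(α−1) = 19.8/5.2 = 3.808.
This is the posterior mode — the MAP estimate.

2.750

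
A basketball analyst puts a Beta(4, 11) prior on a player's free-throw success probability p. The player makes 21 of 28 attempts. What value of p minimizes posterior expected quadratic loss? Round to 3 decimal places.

Posterior: Beta(4+21, 11+7) = Beta(25, 18).
Mode = (25−1)/(25+18−2) = 24/41 = 0.585.
Mean = 25/(25+18) = 25/43 = 0.581.
Quadratic loss ⇒ the optimal estimator is the posterior mean.

0.581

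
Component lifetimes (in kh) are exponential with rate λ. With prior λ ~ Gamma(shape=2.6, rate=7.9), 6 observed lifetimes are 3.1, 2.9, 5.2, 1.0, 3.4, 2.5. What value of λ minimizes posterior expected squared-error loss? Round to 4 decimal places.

Σ times = 18.1. Posterior: Gamma(shape = 2.6+6 = 8.6, rate = 7.9+18.1 = 26.0).
Mode = (α−1)/β = 7.6/26.0 = 0.2923.
Mean = α/β = 8.6/26.0 = 0.3308.
Squared-error loss ⇒ the optimal estimator is the posterior mean.

0.3308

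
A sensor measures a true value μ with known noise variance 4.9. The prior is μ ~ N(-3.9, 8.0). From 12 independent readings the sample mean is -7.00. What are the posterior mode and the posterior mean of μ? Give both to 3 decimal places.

Posterior for μ is Normal. Precision-weighted mean: (1/8.0·-3.9 + 12/4.9·-7.00) / (1/8.0 + 12/4.9) = -6.849.
A Normal posterior is symmetric, so mode = mean.

μ_MAP = -6.849, E[μ|data] = -6.849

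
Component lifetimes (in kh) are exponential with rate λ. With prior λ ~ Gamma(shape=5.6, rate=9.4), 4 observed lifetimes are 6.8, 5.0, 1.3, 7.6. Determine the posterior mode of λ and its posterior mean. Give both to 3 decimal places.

MAP = 0.286, posterior mean = 0.319

Σ times = 20.7. Posterior: Gamma(shape = 5.6+4 = 9.6, rate = 9.4+20.7 = 30.1).
Mode = (α−1)/β = 8.6/30.1 = 0.286.
Mean = α/β = 9.6/30.1 = 0.319.
Mean > mode: the posterior has a right tail.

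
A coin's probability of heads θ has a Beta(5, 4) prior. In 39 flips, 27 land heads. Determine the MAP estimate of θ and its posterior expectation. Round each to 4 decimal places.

Posterior: Beta(5+27, 4+12) = Beta(32, 16).
Mode = (32−1)/(32+16−2) = 31/46 = 0.6739.
Mean = 32/(32+16) = 32/48 = 0.6667.

θ_MAP = 0.6739, E[θ|data] = 0.6667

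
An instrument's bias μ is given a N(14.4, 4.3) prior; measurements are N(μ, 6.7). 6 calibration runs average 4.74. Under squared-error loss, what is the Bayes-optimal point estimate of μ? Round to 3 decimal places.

6.731

Posterior for μ is Normal. Precision-weighted mean: (1/4.3·14.4 + 6/6.7·4.74) / (1/4.3 + 6/6.7) = 6.731.
A Normal posterior is symmetric, so mode = mean.
Squared-error loss ⇒ the optimal estimator is the posterior mean.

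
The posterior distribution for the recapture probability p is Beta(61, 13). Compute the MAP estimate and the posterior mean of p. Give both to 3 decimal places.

MAP estimate = 0.833, posterior mean = 0.824

Mode = (61−1)/(61+13−2) = 60/72 = 0.833.
Mean = 61/(61+13) = 61/74 = 0.824.
The posterior is left-skewed, so the mode exceeds the mean.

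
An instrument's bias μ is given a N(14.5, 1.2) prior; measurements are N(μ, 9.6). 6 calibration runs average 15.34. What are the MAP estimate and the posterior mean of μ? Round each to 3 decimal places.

MAP: 14.860. Posterior mean: 14.860.

Posterior for μ is Normal. Precision-weighted mean: (1/1.2·14.5 + 6/9.6·15.34) / (1/1.2 + 6/9.6) = 14.860.
A Normal posterior is symmetric, so mode = mean.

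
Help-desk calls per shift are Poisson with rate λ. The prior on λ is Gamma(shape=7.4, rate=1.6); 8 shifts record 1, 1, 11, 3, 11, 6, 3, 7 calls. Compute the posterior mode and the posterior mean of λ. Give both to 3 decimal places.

posterior mode = 5.146, posterior mean = 5.250

Σ counts = 43. Posterior: Gamma(shape = 7.4+43 = 50.4, rate = 1.6+8 = 9.6).
Mode = (α−1)/β = 49.4/9.6 = 5.146.
Mean = α/β = 50.4/9.6 = 5.250.
Mean > mode: the posterior has a right tail.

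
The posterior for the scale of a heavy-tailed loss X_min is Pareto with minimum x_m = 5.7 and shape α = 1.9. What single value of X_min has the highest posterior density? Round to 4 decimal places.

The Pareto density is strictly decreasing on [x_m, ∞), so the mode is x_m = 5.7000.
Mean = α·x_m/(α−1) = 1.9·5.7/0.9 = 12.0333.
This is the posterior mode — the MAP estimate.

5.7000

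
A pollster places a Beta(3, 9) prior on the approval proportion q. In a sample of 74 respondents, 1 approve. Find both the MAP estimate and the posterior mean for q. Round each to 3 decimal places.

Posterior: Beta(3+1, 9+73) = Beta(4, 82).
Mode = (4−1)/(4+82−2) = 3/84 = 0.036.
Mean = 4/(4+82) = 4/86 = 0.047.
Right-skewed posterior ⇒ mode < mean.

MAP: 0.036. Posterior mean: 0.047.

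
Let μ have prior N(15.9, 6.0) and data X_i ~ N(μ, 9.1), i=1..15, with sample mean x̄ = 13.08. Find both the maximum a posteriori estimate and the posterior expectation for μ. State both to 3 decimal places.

MAP = 13.339; posterior mean = 13.339

Posterior for μ is Normal. Precision-weighted mean: (1/6.0·15.9 + 15/9.1·13.08) / (1/6.0 + 15/9.1) = 13.339.
A Normal posterior is symmetric, so mode = mean.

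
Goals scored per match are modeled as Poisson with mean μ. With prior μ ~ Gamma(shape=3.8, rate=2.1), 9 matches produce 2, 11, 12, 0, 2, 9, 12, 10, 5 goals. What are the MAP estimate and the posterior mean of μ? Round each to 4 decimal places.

Σ counts = 63. Posterior: Gamma(shape = 3.8+63 = 66.8, rate = 2.1+9 = 11.1).
Mode = (α−1)/β = 65.8/11.1 = 5.9279.
Mean = α/β = 66.8/11.1 = 6.0180.
Mean > mode: the posterior has a right tail.

MAP = 5.9279, posterior mean = 6.0180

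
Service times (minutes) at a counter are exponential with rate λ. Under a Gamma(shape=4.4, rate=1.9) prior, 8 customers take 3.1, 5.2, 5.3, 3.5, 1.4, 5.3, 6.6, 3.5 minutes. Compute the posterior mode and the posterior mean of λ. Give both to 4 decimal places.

λ_MAP = 0.3184, E[λ|data] = 0.3464

Σ times = 33.9. Posterior: Gamma(shape = 4.4+8 = 12.4, rate = 1.9+33.9 = 35.8).
Mode = (α−1)/β = 11.4/35.8 = 0.3184.
Mean = α/β = 12.4/35.8 = 0.3464.
The mean is pulled above the mode by the posterior's right skew.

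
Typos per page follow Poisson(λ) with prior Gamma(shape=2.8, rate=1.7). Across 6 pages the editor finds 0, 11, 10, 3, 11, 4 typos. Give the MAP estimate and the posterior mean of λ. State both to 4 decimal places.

λ_MAP = 5.2987, E[λ|data] = 5.4286

Σ counts = 39. Posterior: Gamma(shape = 2.8+39 = 41.8, rate = 1.7+6 = 7.7).
Mode = (α−1)/β = 40.8/7.7 = 5.2987.
Mean = α/β = 41.8/7.7 = 5.4286.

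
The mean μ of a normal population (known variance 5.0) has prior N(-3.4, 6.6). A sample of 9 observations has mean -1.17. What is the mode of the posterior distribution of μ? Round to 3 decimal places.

Posterior for μ is Normal. Precision-weighted mean: (1/6.6·-3.4 + 9/5.0·-1.17) / (1/6.6 + 9/5.0) = -1.343.
A Normal posterior is symmetric, so mode = mean.
This is the posterior mode — the MAP estimate.

-1.343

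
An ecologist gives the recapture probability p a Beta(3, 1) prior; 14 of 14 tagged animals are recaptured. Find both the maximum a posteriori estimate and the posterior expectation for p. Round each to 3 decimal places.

maximum a posteriori estimate = 1.000, posterior expectation = 0.944

Posterior: Beta(3+14, 1+0) = Beta(17, 1).
Since β = 1 ≤ 1 and α > 1, the Beta density is monotone increasing on [0,1]; the mode is at 1.
Mean = 17/(17+1) = 0.944.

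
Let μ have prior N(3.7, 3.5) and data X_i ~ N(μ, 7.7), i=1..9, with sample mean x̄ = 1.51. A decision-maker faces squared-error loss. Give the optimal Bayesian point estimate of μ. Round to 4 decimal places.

1.9402

Posterior for μ is Normal. Precision-weighted mean: (1/3.5·3.7 + 9/7.7·1.51) / (1/3.5 + 9/7.7) = 1.9402.
A Normal posterior is symmetric, so mode = mean.
Squared-error loss ⇒ the optimal estimator is the posterior mean.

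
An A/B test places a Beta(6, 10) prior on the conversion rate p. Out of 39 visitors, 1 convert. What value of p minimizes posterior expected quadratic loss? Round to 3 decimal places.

0.127

Posterior: Beta(6+1, 10+38) = Beta(7, 48).
Mode = (7−1)/(7+48−2) = 6/53 = 0.113.
Mean = 7/(7+48) = 7/55 = 0.127.
Quadratic loss ⇒ the optimal estimator is the posterior mean.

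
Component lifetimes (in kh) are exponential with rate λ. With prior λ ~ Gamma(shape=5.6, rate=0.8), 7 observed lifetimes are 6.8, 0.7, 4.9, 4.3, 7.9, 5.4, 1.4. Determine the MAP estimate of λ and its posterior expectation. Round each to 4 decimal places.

Σ times = 31.4. Posterior: Gamma(shape = 5.6+7 = 12.6, rate = 0.8+31.4 = 32.2).
Mode = (α−1)/β = 11.6/32.2 = 0.3602.
Mean = α/β = 12.6/32.2 = 0.3913.

λ_MAP = 0.3602, E[λ|data] = 0.3913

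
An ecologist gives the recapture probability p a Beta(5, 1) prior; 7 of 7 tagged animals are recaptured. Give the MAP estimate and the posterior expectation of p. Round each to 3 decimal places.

p_MAP = 1.000, E[p|data] = 0.923

Posterior: Beta(5+7, 1+0) = Beta(12, 1).
Since β = 1 ≤ 1 and α > 1, the Beta density is monotone increasing on [0,1]; the mode is at 1.
Mean = 12/(12+1) = 0.923.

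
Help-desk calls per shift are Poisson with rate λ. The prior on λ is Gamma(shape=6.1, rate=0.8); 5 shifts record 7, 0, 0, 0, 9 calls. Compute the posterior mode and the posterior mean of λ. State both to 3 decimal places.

MAP = 3.638, posterior mean = 3.810

Σ counts = 16. Posterior: Gamma(shape = 6.1+16 = 22.1, rate = 0.8+5 = 5.8).
Mode = (α−1)/β = 21.1/5.8 = 3.638.
Mean = α/β = 22.1/5.8 = 3.810.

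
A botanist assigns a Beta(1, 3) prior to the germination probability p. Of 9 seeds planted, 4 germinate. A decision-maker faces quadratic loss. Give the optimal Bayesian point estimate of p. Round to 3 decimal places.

0.385

Posterior: Beta(1+4, 3+5) = Beta(5, 8).
Mode = (5−1)/(5+8−2) = 4/11 = 0.364.
Mean = 5/(5+8) = 5/13 = 0.385.
Quadratic loss ⇒ the optimal estimator is the posterior mean.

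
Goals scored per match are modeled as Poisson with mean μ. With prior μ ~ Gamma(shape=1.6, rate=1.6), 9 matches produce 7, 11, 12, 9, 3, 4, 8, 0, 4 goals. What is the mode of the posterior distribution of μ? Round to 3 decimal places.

Σ counts = 58. Posterior: Gamma(shape = 1.6+58 = 59.6, rate = 1.6+9 = 10.6).
Mode = (α−1)/β = 58.6/10.6 = 5.528.
Mean = α/β = 59.6/10.6 = 5.623.
This is the posterior mode — the MAP estimate.

5.528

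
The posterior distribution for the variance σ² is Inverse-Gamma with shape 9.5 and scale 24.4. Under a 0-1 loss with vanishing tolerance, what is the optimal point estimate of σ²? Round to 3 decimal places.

Mode = β/(α+1) = 24.4/10.5 = 2.324.
Mean = β/(α−1) = 24.4/8.5 = 2.871.
This is the posterior mode — the MAP estimate.

2.324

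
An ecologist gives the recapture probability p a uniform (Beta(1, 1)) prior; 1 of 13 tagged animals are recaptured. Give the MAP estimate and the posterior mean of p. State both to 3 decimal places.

Posterior: Beta(1+1, 1+12) = Beta(2, 13).
Mode = (2−1)/(2+13−2) = 1/13 = 0.077.
With a flat prior the MAP equals the MLE, 1/13.
Mean = 2/(2+13) = 2/15 = 0.133.

MAP: 0.077. Posterior mean: 0.133.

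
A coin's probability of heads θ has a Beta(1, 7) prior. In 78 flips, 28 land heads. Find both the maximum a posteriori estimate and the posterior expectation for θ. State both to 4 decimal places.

MAP = 0.3333, posterior mean = 0.3372

Posterior: Beta(1+28, 7+50) = Beta(29, 57).
Mode = (29−1)/(29+57−2) = 28/84 = 0.3333.
Mean = 29/(29+57) = 29/86 = 0.3372.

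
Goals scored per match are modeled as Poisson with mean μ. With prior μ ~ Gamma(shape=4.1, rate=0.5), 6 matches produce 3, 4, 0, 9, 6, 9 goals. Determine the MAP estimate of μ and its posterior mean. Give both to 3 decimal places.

μ_MAP = 5.246, E[μ|data] = 5.400

Σ counts = 31. Posterior: Gamma(shape = 4.1+31 = 35.1, rate = 0.5+6 = 6.5).
Mode = (α−1)/β = 34.1/6.5 = 5.246.
Mean = α/β = 35.1/6.5 = 5.400.
The posterior is right-skewed, so the mean exceeds the mode.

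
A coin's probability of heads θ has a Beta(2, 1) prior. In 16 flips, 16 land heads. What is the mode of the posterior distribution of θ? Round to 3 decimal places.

Posterior: Beta(2+16, 1+0) = Beta(18, 1).
Since β = 1 ≤ 1 and α > 1, the Beta density is monotone increasing on [0,1]; the mode is at 1.
Mean = 18/(18+1) = 0.947.
This is the posterior mode — the MAP estimate.

1.000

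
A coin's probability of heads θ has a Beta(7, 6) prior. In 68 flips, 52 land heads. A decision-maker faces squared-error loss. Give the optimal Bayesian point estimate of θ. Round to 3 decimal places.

0.728

Posterior: Beta(7+52, 6+16) = Beta(59, 22).
Mode = (59−1)/(59+22−2) = 58/79 = 0.734.
Mean = 59/(59+22) = 59/81 = 0.728.
Squared-error loss ⇒ the optimal estimator is the posterior mean.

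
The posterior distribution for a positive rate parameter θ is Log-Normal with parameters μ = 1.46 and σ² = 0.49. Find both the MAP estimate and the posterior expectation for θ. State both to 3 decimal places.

MAP = 2.638; posterior mean = 5.501

Mode = exp(μ − σ²) = exp(0.97) = 2.638.
Mean = exp(μ + σ²/2) = exp(1.705) = 5.501.
The mean is pulled above the mode by the posterior's right skew.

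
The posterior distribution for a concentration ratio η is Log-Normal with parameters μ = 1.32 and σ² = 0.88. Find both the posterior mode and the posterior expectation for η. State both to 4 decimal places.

Mode = exp(μ − σ²) = exp(0.44) = 1.5527.
Mean = exp(μ + σ²/2) = exp(1.760) = 5.8124.
Mean > mode: the posterior has a right tail.

MAP = 1.5527, posterior mean = 5.8124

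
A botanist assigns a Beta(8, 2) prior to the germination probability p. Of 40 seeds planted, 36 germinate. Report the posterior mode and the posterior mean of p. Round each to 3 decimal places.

posterior mode = 0.896, posterior mean = 0.880

Posterior: Beta(8+36, 2+4) = Beta(44, 6).
Mode = (44−1)/(44+6−2) = 43/48 = 0.896.
Mean = 44/(44+6) = 44/50 = 0.880.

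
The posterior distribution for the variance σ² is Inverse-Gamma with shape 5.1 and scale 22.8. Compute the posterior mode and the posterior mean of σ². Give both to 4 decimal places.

Mode = β/(α+1) = 22.8/6.1 = 3.7377.
Mean = β/(α−1) = 22.8/4.1 = 5.5610.
Right-skewed posterior ⇒ mode < mean.

MAP = 3.7377; posterior mean = 5.5610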